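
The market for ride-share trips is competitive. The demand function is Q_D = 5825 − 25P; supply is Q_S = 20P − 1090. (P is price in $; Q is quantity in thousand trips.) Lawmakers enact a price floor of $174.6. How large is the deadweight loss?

In inverse form: demand P = 233 − 0.04Q, supply P = 54.5 + 0.05Q.
Competitive equilibrium: 233 − 0.04Q = 54.5 + 0.05Q → Q* = 1983.3333, P* = 153.6667.
At the floor P = 174.6, quantity demanded = (233 − 174.6)/0.04 = 1460.
Sellers' marginal cost at Q' = 1460: 54.5 + 0.05·1460 = 127.5.
ΔQ = 1983.3333 − 1460 = 523.3333; wedge = 174.6 − 127.5 = 47.1.
The triangle = ½ × 523.3333 × 47.1 = $12324.50 thousand.

$12324.50 thousand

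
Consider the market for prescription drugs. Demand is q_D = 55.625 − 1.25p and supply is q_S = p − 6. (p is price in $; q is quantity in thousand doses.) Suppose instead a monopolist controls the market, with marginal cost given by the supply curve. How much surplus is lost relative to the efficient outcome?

$38.98 thousand

In inverse form: demand p = 44.5 − 0.8q, supply p = 6 + q.
Competitive equilibrium: 44.5 − 0.8q = 6 + q → q* = 21.3889, p* = 27.3889.
Marginal revenue: MR = 44.5 − 1.6q. Set MR = MC: 44.5 − 1.6q = 6 + q → q_m = 14.8077.
Price p_m = 44.5 − 0.8·14.8077 = 32.6538; MC(q_m) = 6 + 1·14.8077 = 20.8077.
Competitive q* = 21.3889, so Δq = 6.5812; wedge = 32.6538 − 20.8077 = 11.8461.
Welfare loss = ½ × 6.5812 × 11.8461 = $38.98 thousand.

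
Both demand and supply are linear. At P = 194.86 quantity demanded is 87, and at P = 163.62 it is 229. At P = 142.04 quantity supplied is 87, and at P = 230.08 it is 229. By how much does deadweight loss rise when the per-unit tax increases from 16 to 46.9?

Demand slope = (163.62 − 194.86)/(229 − 87) = −0.22, so P = 214 − 0.22Q.
Supply slope = (230.08 − 142.04)/(229 − 87) = 0.62, so P = 88.1 + 0.62Q.
Competitive equilibrium: 214 − 0.22Q = 88.1 + 0.62Q → Q* = 149.881, P* = 181.0262.
For a per-unit tax t: ΔQ = t/0.84, so DWL = ½·t·(t/0.84) = t²/1.68.
At t = 16: DWL = 152.381. At t = 46.9: DWL = 1309.292.
Increase = 1309.292 − 152.381 = 1156.91.

1156.91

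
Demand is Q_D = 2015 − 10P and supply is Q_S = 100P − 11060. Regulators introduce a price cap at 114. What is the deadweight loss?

13010.23

In inverse form: demand P = 201.5 − 0.1Q, supply P = 110.6 + 0.01Q.
Competitive equilibrium: 201.5 − 0.1Q = 110.6 + 0.01Q → Q* = 826.3636, P* = 118.8636.
At the ceiling P = 114, quantity supplied = (114 − 110.6)/0.01 = 340.
Willingness to pay at Q' = 340: 201.5 − 0.1·340 = 167.5.
ΔQ = 826.3636 − 340 = 486.3636; wedge = 167.5 − 114 = 53.5.
DWL = ½ × 486.3636 × 53.5 = 13010.23.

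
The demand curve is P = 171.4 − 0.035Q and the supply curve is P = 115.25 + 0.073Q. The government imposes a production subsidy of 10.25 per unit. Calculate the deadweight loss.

486.40

Competitive equilibrium: 171.4 − 0.035Q = 115.25 + 0.073Q → Q* = 519.9074, P* = 153.2032.
The subsidy lowers effective supply by 10.25: P = 105 + 0.073Q.
New quantity: 171.4 − 0.035Q = 105 + 0.073Q → Q' = 614.8148.
Overproduction ΔQ = 614.8148 − 519.9074 = 94.9074; wedge = subsidy = 10.25.
The triangle = ½ × 94.9074 × 10.25 = 486.40.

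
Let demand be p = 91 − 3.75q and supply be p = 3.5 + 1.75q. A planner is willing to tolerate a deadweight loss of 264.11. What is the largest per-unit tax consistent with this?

53.9

Competitive equilibrium: 91 − 3.75q = 3.5 + 1.75q → q* = 15.9091, p* = 31.3409.
A tax t gives Δq = t/5.5 and wedge t, so DWL = t²/11.
t²/11 = 264.11 → t² = 2905.21 → t = 53.9.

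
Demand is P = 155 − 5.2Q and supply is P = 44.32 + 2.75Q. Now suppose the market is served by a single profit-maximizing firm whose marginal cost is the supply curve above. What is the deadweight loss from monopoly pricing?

Competitive equilibrium: 155 − 5.2Q = 44.32 + 2.75Q → Q* = 13.92201, P* = 82.60553.
Marginal revenue: MR = 155 − 10.4Q. Set MR = MC: 155 − 10.4Q = 44.32 + 2.75Q → Q_m = 8.41673.
Price P_m = 155 − 5.2·8.41673 = 111.233; MC(Q_m) = 44.32 + 2.75·8.41673 = 67.46601.
Competitive Q* = 13.92201, so ΔQ = 5.50528; wedge = 111.233 − 67.46601 = 43.76699.
The triangle = ½ × 5.50528 × 43.76699 = 120.47.

120.47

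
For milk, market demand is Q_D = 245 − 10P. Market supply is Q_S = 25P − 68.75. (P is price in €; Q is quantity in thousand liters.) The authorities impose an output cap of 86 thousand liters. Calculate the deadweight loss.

€336.73 thousand

In inverse form: demand P = 24.5 − 0.1Q, supply P = 2.75 + 0.04Q.
Competitive equilibrium: 24.5 − 0.1Q = 2.75 + 0.04Q → Q* = 155.3571, P* = 8.9643.
At Q = 86: demand price = 24.5 − 0.1·86 = 15.9; supply price = 2.75 + 0.04·86 = 6.19.
ΔQ = 155.3571 − 86 = 69.3571; wedge = 15.9 − 6.19 = 9.71.
The triangle = ½ × 69.3571 × 9.71 = €336.73 thousand.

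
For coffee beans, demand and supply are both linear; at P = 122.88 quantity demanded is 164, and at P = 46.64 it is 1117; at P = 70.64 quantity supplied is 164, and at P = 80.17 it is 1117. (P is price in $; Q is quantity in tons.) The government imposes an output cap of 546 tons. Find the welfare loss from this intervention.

Demand slope = (46.64 − 122.88)/(1117 − 164) = −0.08, so P = 136 − 0.08Q.
Supply slope = (80.17 − 70.64)/(1117 − 164) = 0.01, so P = 69 + 0.01Q.
Competitive equilibrium: 136 − 0.08Q = 69 + 0.01Q → Q* = 744.4444, P* = 76.4444.
At Q = 546: demand price = 136 − 0.08·546 = 92.32; supply price = 69 + 0.01·546 = 74.46.
ΔQ = 744.4444 − 546 = 198.4444; wedge = 92.32 − 74.46 = 17.86.
Welfare loss = ½ × 198.4444 × 17.86 = $1772.11.

$1772.11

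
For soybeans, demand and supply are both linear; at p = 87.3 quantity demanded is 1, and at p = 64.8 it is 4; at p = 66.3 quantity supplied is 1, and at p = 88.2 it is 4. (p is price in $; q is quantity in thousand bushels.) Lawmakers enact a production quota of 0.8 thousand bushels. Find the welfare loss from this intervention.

$19.39 thousand

Demand slope = (64.8 − 87.3)/(4 − 1) = −7.5, so p = 94.8 − 7.5q.
Supply slope = (88.2 − 66.3)/(4 − 1) = 7.3, so p = 59 + 7.3q.
Competitive equilibrium: 94.8 − 7.5q = 59 + 7.3q → q* = 2.4189, p* = 76.6581.
At q = 0.8: demand price = 94.8 − 7.5·0.8 = 88.8; supply price = 59 + 7.3·0.8 = 64.84.
Δq = 2.4189 − 0.8 = 1.6189; wedge = 88.8 − 64.84 = 23.96.
Welfare loss = ½ × 1.6189 × 23.96 = $19.39 thousand.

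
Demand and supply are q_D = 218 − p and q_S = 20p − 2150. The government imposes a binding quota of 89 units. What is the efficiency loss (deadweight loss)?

In inverse form: demand p = 218 − q, supply p = 107.5 + 0.05q.
Competitive equilibrium: 218 − q = 107.5 + 0.05q → q* = 105.2381, p* = 112.7619.
At q = 89: demand price = 218 − 1·89 = 129; supply price = 107.5 + 0.05·89 = 111.95.
Δq = 105.2381 − 89 = 16.2381; wedge = 129 − 111.95 = 17.05.
Welfare loss = ½ × 16.2381 × 17.05 = 138.43.

138.43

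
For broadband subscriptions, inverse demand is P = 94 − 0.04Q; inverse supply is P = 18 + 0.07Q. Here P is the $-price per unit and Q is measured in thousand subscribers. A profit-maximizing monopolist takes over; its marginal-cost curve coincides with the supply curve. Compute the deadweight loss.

Competitive equilibrium: 94 − 0.04Q = 18 + 0.07Q → Q* = 690.90909, P* = 66.36364.
Marginal revenue: MR = 94 − 0.08Q. Set MR = MC: 94 − 0.08Q = 18 + 0.07Q → Q_m = 506.66667.
Price P_m = 94 − 0.04·506.66667 = 73.73333; MC(Q_m) = 18 + 0.07·506.66667 = 53.46667.
Competitive Q* = 690.90909, so ΔQ = 184.24242; wedge = 73.73333 − 53.46667 = 20.26666.
Deadweight loss = ½ × 184.24242 × 20.26666 = $1866.99 thousand.

$1866.99 thousand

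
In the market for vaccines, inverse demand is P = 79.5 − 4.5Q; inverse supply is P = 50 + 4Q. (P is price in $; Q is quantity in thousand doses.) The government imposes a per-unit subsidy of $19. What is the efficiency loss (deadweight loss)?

Competitive equilibrium: 79.5 − 4.5Q = 50 + 4Q → Q* = 3.4706, P* = 63.8824.
The subsidy lowers effective supply by 19: P = 31 + 4Q.
New quantity: 79.5 − 4.5Q = 31 + 4Q → Q' = 5.7059.
Overproduction ΔQ = 5.7059 − 3.4706 = 2.2353; wedge = subsidy = 19.
The triangle = ½ × 2.2353 × 19 = $21.24 thousand.

$21.24 thousand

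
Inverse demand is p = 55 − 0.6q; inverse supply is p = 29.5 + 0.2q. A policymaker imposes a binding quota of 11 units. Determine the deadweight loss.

174.31

Competitive equilibrium: 55 − 0.6q = 29.5 + 0.2q → q* = 31.875, p* = 35.875.
At q = 11: demand price = 55 − 0.6·11 = 48.4; supply price = 29.5 + 0.2·11 = 31.7.
Δq = 31.875 − 11 = 20.875; wedge = 48.4 − 31.7 = 16.7.
DWL = ½ × 20.875 × 16.7 = 174.31.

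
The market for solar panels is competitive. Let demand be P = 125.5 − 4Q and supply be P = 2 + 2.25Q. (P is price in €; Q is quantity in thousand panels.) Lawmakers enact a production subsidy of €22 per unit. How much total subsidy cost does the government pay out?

€512.16 thousand

Competitive equilibrium: 125.5 − 4Q = 2 + 2.25Q → Q* = 19.76, P* = 46.46.
The subsidy lowers effective supply by 22: P = 2.25Q − 20.
New quantity: 125.5 − 4Q = 2.25Q − 20 → Q' = 23.28.
Total subsidy cost = 22 × 23.28 = €512.16 thousand.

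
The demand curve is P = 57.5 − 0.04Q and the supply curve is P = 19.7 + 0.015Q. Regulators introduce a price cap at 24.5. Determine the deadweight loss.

3709.45

Competitive equilibrium: 57.5 − 0.04Q = 19.7 + 0.015Q → Q* = 687.2727, P* = 30.0091.
At the ceiling P = 24.5, quantity supplied = (24.5 − 19.7)/0.015 = 320.
Willingness to pay at Q' = 320: 57.5 − 0.04·320 = 44.7.
ΔQ = 687.2727 − 320 = 367.2727; wedge = 44.7 − 24.5 = 20.2.
Welfare loss = ½ × 367.2727 × 20.2 = 3709.45.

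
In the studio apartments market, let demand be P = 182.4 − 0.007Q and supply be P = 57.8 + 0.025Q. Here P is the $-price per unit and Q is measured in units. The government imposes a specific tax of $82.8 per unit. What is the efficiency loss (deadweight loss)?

$107122.50

Competitive equilibrium: 182.4 − 0.007Q = 57.8 + 0.025Q → Q* = 3893.75, P* = 155.1438.
With the tax, the buyer price exceeds the seller price by 82.8: (182.4 − 0.007Q) − (57.8 + 0.025Q) = 82.8 → Q' = 1306.25.
ΔQ = 3893.75 − 1306.25 = 2587.5; the wedge equals the tax, 82.8.
The triangle = ½ × 2587.5 × 82.8 = $107122.50.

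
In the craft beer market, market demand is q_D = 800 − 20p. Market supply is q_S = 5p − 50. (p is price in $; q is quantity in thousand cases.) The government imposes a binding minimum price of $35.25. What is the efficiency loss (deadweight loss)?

In inverse form: demand p = 40 − 0.05q, supply p = 10 + 0.2q.
Competitive equilibrium: 40 − 0.05q = 10 + 0.2q → q* = 120, p* = 34.
At the floor p = 35.25, quantity demanded = (40 − 35.25)/0.05 = 95.
Sellers' marginal cost at q' = 95: 10 + 0.2·95 = 29.
Δq = 120 − 95 = 25; wedge = 35.25 − 29 = 6.25.
DWL = ½ × 25 × 6.25 = $78.125 thousand.

$78.125 thousand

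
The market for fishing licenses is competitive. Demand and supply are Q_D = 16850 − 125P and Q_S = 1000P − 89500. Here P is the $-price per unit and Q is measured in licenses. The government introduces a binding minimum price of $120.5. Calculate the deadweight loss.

In inverse form: demand P = 134.8 − 0.008Q, supply P = 89.5 + 0.001Q.
Competitive equilibrium: 134.8 − 0.008Q = 89.5 + 0.001Q → Q* = 5033.3333, P* = 94.5333.
At the floor P = 120.5, quantity demanded = (134.8 − 120.5)/0.008 = 1787.5.
Sellers' marginal cost at Q' = 1787.5: 89.5 + 0.001·1787.5 = 91.2875.
ΔQ = 5033.3333 − 1787.5 = 3245.8333; wedge = 120.5 − 91.2875 = 29.2125.
The triangle = ½ × 3245.8333 × 29.2125 = $47409.45.

$47409.45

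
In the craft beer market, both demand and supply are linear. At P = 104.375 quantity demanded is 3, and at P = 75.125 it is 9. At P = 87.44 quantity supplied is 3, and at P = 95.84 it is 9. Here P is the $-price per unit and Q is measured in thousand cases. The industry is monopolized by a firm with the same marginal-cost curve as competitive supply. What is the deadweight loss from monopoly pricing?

Demand slope = (75.125 − 104.375)/(9 − 3) = −4.875, so P = 119 − 4.875Q.
Supply slope = (95.84 − 87.44)/(9 − 3) = 1.4, so P = 83.24 + 1.4Q.
Competitive equilibrium: 119 − 4.875Q = 83.24 + 1.4Q → Q* = 5.6988, P* = 91.2183.
Marginal revenue: MR = 119 − 9.75Q. Set MR = MC: 119 − 9.75Q = 83.24 + 1.4Q → Q_m = 3.2072.
Price P_m = 119 − 4.875·3.2072 = 103.3649; MC(Q_m) = 83.24 + 1.4·3.2072 = 87.7301.
Competitive Q* = 5.6988, so ΔQ = 2.4916; wedge = 103.3649 − 87.7301 = 15.6348.
Welfare loss = ½ × 2.4916 × 15.6348 = $19.48 thousand.

$19.48 thousand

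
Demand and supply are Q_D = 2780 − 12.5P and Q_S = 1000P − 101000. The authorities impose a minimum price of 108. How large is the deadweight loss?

191.51

In inverse form: demand P = 222.4 − 0.08Q, supply P = 101 + 0.001Q.
Competitive equilibrium: 222.4 − 0.08Q = 101 + 0.001Q → Q* = 1498.7654, P* = 102.4988.
At the floor P = 108, quantity demanded = (222.4 − 108)/0.08 = 1430.
Sellers' marginal cost at Q' = 1430: 101 + 0.001·1430 = 102.43.
ΔQ = 1498.7654 − 1430 = 68.7654; wedge = 108 − 102.43 = 5.57.
Deadweight loss = ½ × 68.7654 × 5.57 = 191.51.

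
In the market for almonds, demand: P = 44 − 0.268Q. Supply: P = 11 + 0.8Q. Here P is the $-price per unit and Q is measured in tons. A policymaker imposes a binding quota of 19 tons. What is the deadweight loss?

Competitive equilibrium: 44 − 0.268Q = 11 + 0.8Q → Q* = 30.8989, P* = 35.7191.
At Q = 19: demand price = 44 − 0.268·19 = 38.908; supply price = 11 + 0.8·19 = 26.2.
ΔQ = 30.8989 − 19 = 11.8989; wedge = 38.908 − 26.2 = 12.708.
Welfare loss = ½ × 11.8989 × 12.708 = $75.61.

$75.61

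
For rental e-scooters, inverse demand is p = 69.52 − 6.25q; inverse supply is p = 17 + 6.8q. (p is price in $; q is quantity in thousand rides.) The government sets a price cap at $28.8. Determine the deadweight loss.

Competitive equilibrium: 69.52 − 6.25q = 17 + 6.8q → q* = 4.0245, p* = 44.3667.
At the ceiling p = 28.8, quantity supplied = (28.8 − 17)/6.8 = 1.7353.
Willingness to pay at q' = 1.7353: 69.52 − 6.25·1.7353 = 58.6744.
Δq = 4.0245 − 1.7353 = 2.2892; wedge = 58.6744 − 28.8 = 29.8744.
Welfare loss = ½ × 2.2892 × 29.8744 = $34.19 thousand.

$34.19 thousand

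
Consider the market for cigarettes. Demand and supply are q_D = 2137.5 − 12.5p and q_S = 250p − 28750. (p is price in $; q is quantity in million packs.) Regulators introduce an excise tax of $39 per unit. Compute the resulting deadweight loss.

In inverse form: demand p = 171 − 0.08q, supply p = 115 + 0.004q.
Competitive equilibrium: 171 − 0.08q = 115 + 0.004q → q* = 666.6667, p* = 117.6667.
With the tax, the buyer price exceeds the seller price by 39: (171 − 0.08q) − (115 + 0.004q) = 39 → q' = 202.381.
Δq = 666.6667 − 202.381 = 464.2857; the wedge equals the tax, 39.
Welfare loss = ½ × 464.2857 × 39 = $9053.57 million.

$9053.57 million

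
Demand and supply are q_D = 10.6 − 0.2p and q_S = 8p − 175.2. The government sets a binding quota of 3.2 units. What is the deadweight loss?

In inverse form: demand p = 53 − 5q, supply p = 21.9 + 0.125q.
Competitive equilibrium: 53 − 5q = 21.9 + 0.125q → q* = 6.0683, p* = 22.6585.
At q = 3.2: demand price = 53 − 5·3.2 = 37; supply price = 21.9 + 0.125·3.2 = 22.3.
Δq = 6.0683 − 3.2 = 2.8683; wedge = 37 − 22.3 = 14.7.
Welfare loss = ½ × 2.8683 × 14.7 = 21.08.

21.08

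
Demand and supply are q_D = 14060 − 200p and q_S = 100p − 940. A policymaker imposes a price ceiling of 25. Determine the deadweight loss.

In inverse form: demand p = 70.3 − 0.005q, supply p = 9.4 + 0.01q.
Competitive equilibrium: 70.3 − 0.005q = 9.4 + 0.01q → q* = 4060, p* = 50.
At the ceiling p = 25, quantity supplied = (25 − 9.4)/0.01 = 1560.
Willingness to pay at q' = 1560: 70.3 − 0.005·1560 = 62.5.
Δq = 4060 − 1560 = 2500; wedge = 62.5 − 25 = 37.5.
Welfare loss = ½ × 2500 × 37.5 = 46875.

46875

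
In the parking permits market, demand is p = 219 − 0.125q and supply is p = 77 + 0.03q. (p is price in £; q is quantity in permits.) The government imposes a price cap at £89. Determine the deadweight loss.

£20645.16

Competitive equilibrium: 219 − 0.125q = 77 + 0.03q → q* = 916.129, p* = 104.4839.
At the ceiling p = 89, quantity supplied = (89 − 77)/0.03 = 400.
Willingness to pay at q' = 400: 219 − 0.125·400 = 169.
Δq = 916.129 − 400 = 516.129; wedge = 169 − 89 = 80.
Deadweight loss = ½ × 516.129 × 80 = £20645.16.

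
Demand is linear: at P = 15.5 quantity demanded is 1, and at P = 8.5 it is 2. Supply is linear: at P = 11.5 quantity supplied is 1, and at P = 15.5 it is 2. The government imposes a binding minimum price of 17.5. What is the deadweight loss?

Demand slope = (8.5 − 15.5)/(2 − 1) = −7, so P = 22.5 − 7Q.
Supply slope = (15.5 − 11.5)/(2 − 1) = 4, so P = 7.5 + 4Q.
Competitive equilibrium: 22.5 − 7Q = 7.5 + 4Q → Q* = 1.3636, P* = 12.9545.
At the floor P = 17.5, quantity demanded = (22.5 − 17.5)/7 = 0.7143.
Sellers' marginal cost at Q' = 0.7143: 7.5 + 4·0.7143 = 10.3572.
ΔQ = 1.3636 − 0.7143 = 0.6493; wedge = 17.5 − 10.3572 = 7.1428.
DWL = ½ × 0.6493 × 7.1428 = 2.32.

2.32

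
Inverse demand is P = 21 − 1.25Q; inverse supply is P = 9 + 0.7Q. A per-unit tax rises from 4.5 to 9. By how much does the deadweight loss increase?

15.58

Competitive equilibrium: 21 − 1.25Q = 9 + 0.7Q → Q* = 6.1538, P* = 13.3077.
For a per-unit tax t: ΔQ = t/1.95, so DWL = ½·t·(t/1.95) = t²/3.9.
At t = 4.5: DWL = 5.192. At t = 9: DWL = 20.769.
Increase = 20.769 − 5.192 = 15.58.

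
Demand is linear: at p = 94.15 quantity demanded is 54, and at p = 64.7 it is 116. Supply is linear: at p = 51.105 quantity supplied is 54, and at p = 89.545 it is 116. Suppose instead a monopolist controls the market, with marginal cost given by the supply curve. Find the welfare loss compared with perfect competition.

436.35

Demand slope = (64.7 − 94.15)/(116 − 54) = −0.475, so p = 119.8 − 0.475q.
Supply slope = (89.545 − 51.105)/(116 − 54) = 0.62, so p = 17.625 + 0.62q.
Competitive equilibrium: 119.8 − 0.475q = 17.625 + 0.62q → q* = 93.3105, p* = 75.4775.
Marginal revenue: MR = 119.8 − 0.95q. Set MR = MC: 119.8 − 0.95q = 17.625 + 0.62q → q_m = 65.0796.
Price p_m = 119.8 − 0.475·65.0796 = 88.8872; MC(q_m) = 17.625 + 0.62·65.0796 = 57.9744.
Competitive q* = 93.3105, so Δq = 28.2309; wedge = 88.8872 − 57.9744 = 30.9128.
Welfare loss = ½ × 28.2309 × 30.9128 = 436.35.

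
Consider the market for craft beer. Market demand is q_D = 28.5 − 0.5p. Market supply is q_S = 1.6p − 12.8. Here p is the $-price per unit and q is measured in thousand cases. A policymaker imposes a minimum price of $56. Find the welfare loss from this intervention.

$433.16 thousand

In inverse form: demand p = 57 − 2q, supply p = 8 + 0.625q.
Competitive equilibrium: 57 − 2q = 8 + 0.625q → q* = 18.6667, p* = 19.6667.
At the floor p = 56, quantity demanded = (57 − 56)/2 = 0.5.
Sellers' marginal cost at q' = 0.5: 8 + 0.625·0.5 = 8.3125.
Δq = 18.6667 − 0.5 = 18.1667; wedge = 56 − 8.3125 = 47.6875.
DWL = ½ × 18.1667 × 47.6875 = $433.16 thousand.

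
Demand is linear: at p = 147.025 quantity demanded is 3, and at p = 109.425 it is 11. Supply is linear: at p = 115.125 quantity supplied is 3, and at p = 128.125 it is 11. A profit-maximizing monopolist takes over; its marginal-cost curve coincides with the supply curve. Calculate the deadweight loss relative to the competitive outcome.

37.18

Demand slope = (109.425 − 147.025)/(11 − 3) = −4.7, so p = 161.125 − 4.7q.
Supply slope = (128.125 − 115.125)/(11 − 3) = 1.625, so p = 110.25 + 1.625q.
Competitive equilibrium: 161.125 − 4.7q = 110.25 + 1.625q → q* = 8.0435, p* = 123.3207.
Marginal revenue: MR = 161.125 − 9.4q. Set MR = MC: 161.125 − 9.4q = 110.25 + 1.625q → q_m = 4.6145.
Price p_m = 161.125 − 4.7·4.6145 = 139.4369; MC(q_m) = 110.25 + 1.625·4.6145 = 117.7486.
Competitive q* = 8.0435, so Δq = 3.429; wedge = 139.4369 − 117.7486 = 21.6883.
Deadweight loss = ½ × 3.429 × 21.6883 = 37.18.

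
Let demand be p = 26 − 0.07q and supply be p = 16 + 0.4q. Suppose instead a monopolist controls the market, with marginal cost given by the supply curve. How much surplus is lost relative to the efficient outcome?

Competitive equilibrium: 26 − 0.07q = 16 + 0.4q → q* = 21.2766, p* = 24.5106.
Marginal revenue: MR = 26 − 0.14q. Set MR = MC: 26 − 0.14q = 16 + 0.4q → q_m = 18.5185.
Price p_m = 26 − 0.07·18.5185 = 24.7037; MC(q_m) = 16 + 0.4·18.5185 = 23.4074.
Competitive q* = 21.2766, so Δq = 2.7581; wedge = 24.7037 − 23.4074 = 1.2963.
Welfare loss = ½ × 2.7581 × 1.2963 = 1.79.

1.79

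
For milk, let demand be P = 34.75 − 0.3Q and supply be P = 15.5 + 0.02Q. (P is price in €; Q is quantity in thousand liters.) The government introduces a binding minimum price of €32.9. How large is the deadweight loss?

Competitive equilibrium: 34.75 − 0.3Q = 15.5 + 0.02Q → Q* = 60.1563, P* = 16.7031.
At the floor P = 32.9, quantity demanded = (34.75 − 32.9)/0.3 = 6.1667.
Sellers' marginal cost at Q' = 6.1667: 15.5 + 0.02·6.1667 = 15.6233.
ΔQ = 60.1563 − 6.1667 = 53.9896; wedge = 32.9 − 15.6233 = 17.2767.
The triangle = ½ × 53.9896 × 17.2767 = €466.38 thousand.

€466.38 thousand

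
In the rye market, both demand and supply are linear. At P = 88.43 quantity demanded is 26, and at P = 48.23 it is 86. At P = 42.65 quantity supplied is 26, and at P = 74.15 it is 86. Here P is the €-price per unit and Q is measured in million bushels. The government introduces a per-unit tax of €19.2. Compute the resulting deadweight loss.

€154.24 million

Demand slope = (48.23 − 88.43)/(86 − 26) = −0.67, so P = 105.85 − 0.67Q.
Supply slope = (74.15 − 42.65)/(86 − 26) = 0.525, so P = 29 + 0.525Q.
Competitive equilibrium: 105.85 − 0.67Q = 29 + 0.525Q → Q* = 64.3096, P* = 62.7626.
With the tax, the buyer price exceeds the seller price by 19.2: (105.85 − 0.67Q) − (29 + 0.525Q) = 19.2 → Q' = 48.2427.
ΔQ = 64.3096 − 48.2427 = 16.0669; the wedge equals the tax, 19.2.
The triangle = ½ × 16.0669 × 19.2 = €154.24 million.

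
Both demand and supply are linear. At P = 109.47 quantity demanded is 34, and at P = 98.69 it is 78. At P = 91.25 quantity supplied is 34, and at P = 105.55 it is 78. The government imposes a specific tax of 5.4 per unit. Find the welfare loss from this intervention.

Demand slope = (98.69 − 109.47)/(78 − 34) = −0.245, so P = 117.8 − 0.245Q.
Supply slope = (105.55 − 91.25)/(78 − 34) = 0.325, so P = 80.2 + 0.325Q.
Competitive equilibrium: 117.8 − 0.245Q = 80.2 + 0.325Q → Q* = 65.9649, P* = 101.6386.
With the tax, the buyer price exceeds the seller price by 5.4: (117.8 − 0.245Q) − (80.2 + 0.325Q) = 5.4 → Q' = 56.4912.
ΔQ = 65.9649 − 56.4912 = 9.4737; the wedge equals the tax, 5.4.
Welfare loss = ½ × 9.4737 × 5.4 = 25.58.

25.58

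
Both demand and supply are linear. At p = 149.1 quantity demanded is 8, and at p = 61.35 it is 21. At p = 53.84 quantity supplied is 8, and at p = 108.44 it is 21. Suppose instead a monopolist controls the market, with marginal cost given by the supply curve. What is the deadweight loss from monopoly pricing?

222.05

Demand slope = (61.35 − 149.1)/(21 − 8) = −6.75, so p = 203.1 − 6.75q.
Supply slope = (108.44 − 53.84)/(21 − 8) = 4.2, so p = 20.24 + 4.2q.
Competitive equilibrium: 203.1 − 6.75q = 20.24 + 4.2q → q* = 16.6995, p* = 90.3781.
Marginal revenue: MR = 203.1 − 13.5q. Set MR = MC: 203.1 − 13.5q = 20.24 + 4.2q → q_m = 10.3311.
Price p_m = 203.1 − 6.75·10.3311 = 133.3651; MC(q_m) = 20.24 + 4.2·10.3311 = 63.6306.
Competitive q* = 16.6995, so Δq = 6.3684; wedge = 133.3651 − 63.6306 = 69.7345.
DWL = ½ × 6.3684 × 69.7345 = 222.05.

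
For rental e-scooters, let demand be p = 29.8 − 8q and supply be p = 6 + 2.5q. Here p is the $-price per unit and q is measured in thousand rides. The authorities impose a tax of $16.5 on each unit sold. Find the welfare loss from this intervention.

$12.96 thousand

Competitive equilibrium: 29.8 − 8q = 6 + 2.5q → q* = 2.2667, p* = 11.6667.
With the tax, the buyer price exceeds the seller price by 16.5: (29.8 − 8q) − (6 + 2.5q) = 16.5 → q' = 0.6952.
Δq = 2.2667 − 0.6952 = 1.5715; the wedge equals the tax, 16.5.
Welfare loss = ½ × 1.5715 × 16.5 = $12.96 thousand.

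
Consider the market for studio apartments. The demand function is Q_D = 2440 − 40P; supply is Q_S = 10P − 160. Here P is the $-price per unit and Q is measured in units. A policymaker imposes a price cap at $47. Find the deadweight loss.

$156.25

In inverse form: demand P = 61 − 0.025Q, supply P = 16 + 0.1Q.
Competitive equilibrium: 61 − 0.025Q = 16 + 0.1Q → Q* = 360, P* = 52.
At the ceiling P = 47, quantity supplied = (47 − 16)/0.1 = 310.
Willingness to pay at Q' = 310: 61 − 0.025·310 = 53.25.
ΔQ = 360 − 310 = 50; wedge = 53.25 − 47 = 6.25.
Deadweight loss = ½ × 50 × 6.25 = $156.25.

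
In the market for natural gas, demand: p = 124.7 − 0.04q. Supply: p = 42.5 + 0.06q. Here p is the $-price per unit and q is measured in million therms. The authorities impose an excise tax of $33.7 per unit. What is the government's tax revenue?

Competitive equilibrium: 124.7 − 0.04q = 42.5 + 0.06q → q* = 822, p* = 91.82.
With the tax, the buyer price exceeds the seller price by 33.7: (124.7 − 0.04q) − (42.5 + 0.06q) = 33.7 → q' = 485.
Tax revenue = 33.7 × 485 = $16344.50 million.

$16344.50 million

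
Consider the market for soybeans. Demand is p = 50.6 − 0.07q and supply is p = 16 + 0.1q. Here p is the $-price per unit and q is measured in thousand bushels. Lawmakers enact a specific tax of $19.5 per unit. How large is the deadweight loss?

Competitive equilibrium: 50.6 − 0.07q = 16 + 0.1q → q* = 203.5294, p* = 36.3529.
With the tax, the buyer price exceeds the seller price by 19.5: (50.6 − 0.07q) − (16 + 0.1q) = 19.5 → q' = 88.8235.
Δq = 203.5294 − 88.8235 = 114.7059; the wedge equals the tax, 19.5.
Welfare loss = ½ × 114.7059 × 19.5 = $1118.38 thousand.

$1118.38 thousand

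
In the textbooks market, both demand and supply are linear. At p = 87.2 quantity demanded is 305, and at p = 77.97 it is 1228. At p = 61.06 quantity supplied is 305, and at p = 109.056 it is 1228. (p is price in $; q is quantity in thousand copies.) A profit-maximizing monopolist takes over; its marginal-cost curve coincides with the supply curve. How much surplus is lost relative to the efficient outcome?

$315.72 thousand

Demand slope = (77.97 − 87.2)/(1228 − 305) = −0.01, so p = 90.25 − 0.01q.
Supply slope = (109.056 − 61.06)/(1228 − 305) = 0.052, so p = 45.2 + 0.052q.
Competitive equilibrium: 90.25 − 0.01q = 45.2 + 0.052q → q* = 726.6129, p* = 82.9839.
Marginal revenue: MR = 90.25 − 0.02q. Set MR = MC: 90.25 − 0.02q = 45.2 + 0.052q → q_m = 625.6944.
Price p_m = 90.25 − 0.01·625.6944 = 83.9931; MC(q_m) = 45.2 + 0.052·625.6944 = 77.7361.
Competitive q* = 726.6129, so Δq = 100.9185; wedge = 83.9931 − 77.7361 = 6.257.
The triangle = ½ × 100.9185 × 6.257 = $315.72 thousand.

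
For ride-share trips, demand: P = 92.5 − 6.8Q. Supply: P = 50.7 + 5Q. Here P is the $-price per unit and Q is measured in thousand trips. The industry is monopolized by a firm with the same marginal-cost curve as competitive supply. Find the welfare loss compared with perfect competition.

$9.90 thousand

Competitive equilibrium: 92.5 − 6.8Q = 50.7 + 5Q → Q* = 3.5424, P* = 68.4119.
Marginal revenue: MR = 92.5 − 13.6Q. Set MR = MC: 92.5 − 13.6Q = 50.7 + 5Q → Q_m = 2.2473.
Price P_m = 92.5 − 6.8·2.2473 = 77.2184; MC(Q_m) = 50.7 + 5·2.2473 = 61.9365.
Competitive Q* = 3.5424, so ΔQ = 1.2951; wedge = 77.2184 − 61.9365 = 15.2819.
Welfare loss = ½ × 1.2951 × 15.2819 = $9.90 thousand.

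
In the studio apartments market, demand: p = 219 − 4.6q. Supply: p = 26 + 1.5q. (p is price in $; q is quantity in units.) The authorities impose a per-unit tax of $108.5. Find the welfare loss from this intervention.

Competitive equilibrium: 219 − 4.6q = 26 + 1.5q → q* = 31.63934, p* = 73.45902.
With the tax, the buyer price exceeds the seller price by 108.5: (219 − 4.6q) − (26 + 1.5q) = 108.5 → q' = 13.85246.
Δq = 31.63934 − 13.85246 = 17.78688; the wedge equals the tax, 108.5.
Deadweight loss = ½ × 17.78688 × 108.5 = $964.94.

$964.94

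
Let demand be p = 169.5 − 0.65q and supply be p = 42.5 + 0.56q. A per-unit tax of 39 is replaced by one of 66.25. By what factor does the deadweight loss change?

2.886

Competitive equilibrium: 169.5 − 0.65q = 42.5 + 0.56q → q* = 104.9587, p* = 101.2769.
For a per-unit tax t: Δq = t/1.21, so DWL = ½·t·(t/1.21) = t²/2.42.
At t = 39: DWL = 628.512. At t = 66.25: DWL = 1813.662.
Ratio = (66.25/39)² = 2.886.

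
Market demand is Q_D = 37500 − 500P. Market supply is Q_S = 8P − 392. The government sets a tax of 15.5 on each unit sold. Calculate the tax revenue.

1281.50

In inverse form: demand P = 75 − 0.002Q, supply P = 49 + 0.125Q.
Competitive equilibrium: 75 − 0.002Q = 49 + 0.125Q → Q* = 204.7244, P* = 74.5906.
With the tax, the buyer price exceeds the seller price by 15.5: (75 − 0.002Q) − (49 + 0.125Q) = 15.5 → Q' = 82.6772.
Tax revenue = 15.5 × 82.6772 = 1281.50.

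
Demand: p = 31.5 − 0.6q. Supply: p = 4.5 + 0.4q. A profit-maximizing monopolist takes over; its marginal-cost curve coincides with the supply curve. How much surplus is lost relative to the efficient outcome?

Competitive equilibrium: 31.5 − 0.6q = 4.5 + 0.4q → q* = 27, p* = 15.3.
Marginal revenue: MR = 31.5 − 1.2q. Set MR = MC: 31.5 − 1.2q = 4.5 + 0.4q → q_m = 16.875.
Price p_m = 31.5 − 0.6·16.875 = 21.375; MC(q_m) = 4.5 + 0.4·16.875 = 11.25.
Competitive q* = 27, so Δq = 10.125; wedge = 21.375 − 11.25 = 10.125.
Deadweight loss = ½ × 10.125 × 10.125 = 51.26.

51.26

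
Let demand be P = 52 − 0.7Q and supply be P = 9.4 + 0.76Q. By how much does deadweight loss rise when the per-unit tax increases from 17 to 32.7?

267.22

Competitive equilibrium: 52 − 0.7Q = 9.4 + 0.76Q → Q* = 29.1781, P* = 31.5753.
For a per-unit tax t: ΔQ = t/1.46, so DWL = ½·t·(t/1.46) = t²/2.92.
At t = 17: DWL = 98.973. At t = 32.7: DWL = 366.195.
Increase = 366.195 − 98.973 = 267.22.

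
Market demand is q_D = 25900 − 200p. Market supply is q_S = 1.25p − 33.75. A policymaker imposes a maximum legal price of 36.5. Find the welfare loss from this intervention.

5365.19

In inverse form: demand p = 129.5 − 0.005q, supply p = 27 + 0.8q.
Competitive equilibrium: 129.5 − 0.005q = 27 + 0.8q → q* = 127.3292, p* = 128.8634.
At the ceiling p = 36.5, quantity supplied = (36.5 − 27)/0.8 = 11.875.
Willingness to pay at q' = 11.875: 129.5 − 0.005·11.875 = 129.4406.
Δq = 127.3292 − 11.875 = 115.4542; wedge = 129.4406 − 36.5 = 92.9406.
Welfare loss = ½ × 115.4542 × 92.9406 = 5365.19.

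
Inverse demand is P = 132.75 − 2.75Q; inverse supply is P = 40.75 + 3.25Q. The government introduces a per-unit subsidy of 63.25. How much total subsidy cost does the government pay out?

Competitive equilibrium: 132.75 − 2.75Q = 40.75 + 3.25Q → Q* = 15.3333, P* = 90.5833.
The subsidy lowers effective supply by 63.25: P = 3.25Q − 22.5.
New quantity: 132.75 − 2.75Q = 3.25Q − 22.5 → Q' = 25.875.
Total subsidy cost = 63.25 × 25.875 = 1636.59.

1636.59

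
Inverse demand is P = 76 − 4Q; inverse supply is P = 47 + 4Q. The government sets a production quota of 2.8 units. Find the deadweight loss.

2.72

Competitive equilibrium: 76 − 4Q = 47 + 4Q → Q* = 3.625, P* = 61.5.
At Q = 2.8: demand price = 76 − 4·2.8 = 64.8; supply price = 47 + 4·2.8 = 58.2.
ΔQ = 3.625 − 2.8 = 0.825; wedge = 64.8 − 58.2 = 6.6.
DWL = ½ × 0.825 × 6.6 = 2.72.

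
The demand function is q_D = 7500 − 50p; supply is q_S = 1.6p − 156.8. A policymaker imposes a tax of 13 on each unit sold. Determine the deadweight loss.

In inverse form: demand p = 150 − 0.02q, supply p = 98 + 0.625q.
Competitive equilibrium: 150 − 0.02q = 98 + 0.625q → q* = 80.6202, p* = 148.3876.
With the tax, the buyer price exceeds the seller price by 13: (150 − 0.02q) − (98 + 0.625q) = 13 → q' = 60.4651.
Δq = 80.6202 − 60.4651 = 20.1551; the wedge equals the tax, 13.
Welfare loss = ½ × 20.1551 × 13 = 131.01.

131.01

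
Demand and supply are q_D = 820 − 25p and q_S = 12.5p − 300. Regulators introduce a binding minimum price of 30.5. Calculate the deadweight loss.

15.04

In inverse form: demand p = 32.8 − 0.04q, supply p = 24 + 0.08q.
Competitive equilibrium: 32.8 − 0.04q = 24 + 0.08q → q* = 73.3333, p* = 29.8667.
At the floor p = 30.5, quantity demanded = (32.8 − 30.5)/0.04 = 57.5.
Sellers' marginal cost at q' = 57.5: 24 + 0.08·57.5 = 28.6.
Δq = 73.3333 − 57.5 = 15.8333; wedge = 30.5 − 28.6 = 1.9.
Deadweight loss = ½ × 15.8333 × 1.9 = 15.04.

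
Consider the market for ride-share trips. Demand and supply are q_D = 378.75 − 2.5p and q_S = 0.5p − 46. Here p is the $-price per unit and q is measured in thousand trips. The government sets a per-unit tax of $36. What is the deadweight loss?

$270 thousand

In inverse form: demand p = 151.5 − 0.4q, supply p = 92 + 2q.
Competitive equilibrium: 151.5 − 0.4q = 92 + 2q → q* = 24.7917, p* = 141.5833.
With the tax, the buyer price exceeds the seller price by 36: (151.5 − 0.4q) − (92 + 2q) = 36 → q' = 9.7917.
Δq = 24.7917 − 9.7917 = 15; the wedge equals the tax, 36.
Deadweight loss = ½ × 15 × 36 = $270 thousand.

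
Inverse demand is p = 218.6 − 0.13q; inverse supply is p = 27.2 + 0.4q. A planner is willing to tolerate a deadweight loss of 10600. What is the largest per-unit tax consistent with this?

106

Competitive equilibrium: 218.6 − 0.13q = 27.2 + 0.4q → q* = 361.1321, p* = 171.6528.
A tax t gives Δq = t/0.53 and wedge t, so DWL = t²/1.06.
t²/1.06 = 10600 → t² = 11236 → t = 106.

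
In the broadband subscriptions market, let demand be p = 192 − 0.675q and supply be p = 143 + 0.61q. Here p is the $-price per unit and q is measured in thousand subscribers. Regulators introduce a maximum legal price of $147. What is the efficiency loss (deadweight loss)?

Competitive equilibrium: 192 − 0.675q = 143 + 0.61q → q* = 38.1323, p* = 166.2607.
At the ceiling p = 147, quantity supplied = (147 − 143)/0.61 = 6.5574.
Willingness to pay at q' = 6.5574: 192 − 0.675·6.5574 = 187.5738.
Δq = 38.1323 − 6.5574 = 31.5749; wedge = 187.5738 − 147 = 40.5738.
Deadweight loss = ½ × 31.5749 × 40.5738 = $640.56 thousand.

$640.56 thousand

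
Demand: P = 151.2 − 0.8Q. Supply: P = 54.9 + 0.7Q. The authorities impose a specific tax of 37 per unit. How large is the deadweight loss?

456.33

Competitive equilibrium: 151.2 − 0.8Q = 54.9 + 0.7Q → Q* = 64.2, P* = 99.84.
With the tax, the buyer price exceeds the seller price by 37: (151.2 − 0.8Q) − (54.9 + 0.7Q) = 37 → Q' = 39.5333.
ΔQ = 64.2 − 39.5333 = 24.6667; the wedge equals the tax, 37.
Deadweight loss = ½ × 24.6667 × 37 = 456.33.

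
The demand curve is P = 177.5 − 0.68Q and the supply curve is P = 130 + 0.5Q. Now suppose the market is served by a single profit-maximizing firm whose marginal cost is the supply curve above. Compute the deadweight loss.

127.78

Competitive equilibrium: 177.5 − 0.68Q = 130 + 0.5Q → Q* = 40.2542, P* = 150.1271.
Marginal revenue: MR = 177.5 − 1.36Q. Set MR = MC: 177.5 − 1.36Q = 130 + 0.5Q → Q_m = 25.5376.
Price P_m = 177.5 − 0.68·25.5376 = 160.1344; MC(Q_m) = 130 + 0.5·25.5376 = 142.7688.
Competitive Q* = 40.2542, so ΔQ = 14.7166; wedge = 160.1344 − 142.7688 = 17.3656.
Deadweight loss = ½ × 14.7166 × 17.3656 = 127.78.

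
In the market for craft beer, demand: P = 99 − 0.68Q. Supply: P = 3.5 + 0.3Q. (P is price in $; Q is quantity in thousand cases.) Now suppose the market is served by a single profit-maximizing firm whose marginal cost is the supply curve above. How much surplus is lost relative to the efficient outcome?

$780.82 thousand

Competitive equilibrium: 99 − 0.68Q = 3.5 + 0.3Q → Q* = 97.449, P* = 32.7347.
Marginal revenue: MR = 99 − 1.36Q. Set MR = MC: 99 − 1.36Q = 3.5 + 0.3Q → Q_m = 57.5301.
Price P_m = 99 − 0.68·57.5301 = 59.8795; MC(Q_m) = 3.5 + 0.3·57.5301 = 20.759.
Competitive Q* = 97.449, so ΔQ = 39.9189; wedge = 59.8795 − 20.759 = 39.1205.
The triangle = ½ × 39.9189 × 39.1205 = $780.82 thousand.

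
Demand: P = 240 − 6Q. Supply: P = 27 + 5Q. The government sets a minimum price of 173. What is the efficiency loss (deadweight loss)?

Competitive equilibrium: 240 − 6Q = 27 + 5Q → Q* = 19.36364, P* = 123.81818.
At the floor P = 173, quantity demanded = (240 − 173)/6 = 11.16667.
Sellers' marginal cost at Q' = 11.16667: 27 + 5·11.16667 = 82.83335.
ΔQ = 19.36364 − 11.16667 = 8.19697; wedge = 173 − 82.83335 = 90.16665.
Deadweight loss = ½ × 8.19697 × 90.16665 = 369.55.

369.55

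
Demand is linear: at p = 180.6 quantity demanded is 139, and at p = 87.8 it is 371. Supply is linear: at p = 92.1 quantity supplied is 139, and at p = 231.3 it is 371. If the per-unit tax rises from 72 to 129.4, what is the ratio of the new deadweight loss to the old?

3.230

Demand slope = (87.8 − 180.6)/(371 − 139) = −0.4, so p = 236.2 − 0.4q.
Supply slope = (231.3 − 92.1)/(371 − 139) = 0.6, so p = 8.7 + 0.6q.
Competitive equilibrium: 236.2 − 0.4q = 8.7 + 0.6q → q* = 227.5, p* = 145.2.
For a per-unit tax t: Δq = t/1, so DWL = ½·t·(t/1) = t²/2.
At t = 72: DWL = 2592. At t = 129.4: DWL = 8372.18.
Ratio = (129.4/72)² = 3.230.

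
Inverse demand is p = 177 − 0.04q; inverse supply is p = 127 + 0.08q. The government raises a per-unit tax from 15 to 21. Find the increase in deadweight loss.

Competitive equilibrium: 177 − 0.04q = 127 + 0.08q → q* = 416.6667, p* = 160.3333.
For a per-unit tax t: Δq = t/0.12, so DWL = ½·t·(t/0.12) = t²/0.24.
At t = 15: DWL = 937.5. At t = 21: DWL = 1837.5.
Increase = 1837.5 − 937.5 = 900.

900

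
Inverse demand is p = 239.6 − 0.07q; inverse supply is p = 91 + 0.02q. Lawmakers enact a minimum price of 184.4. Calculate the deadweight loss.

Competitive equilibrium: 239.6 − 0.07q = 91 + 0.02q → q* = 1651.11111, p* = 124.02222.
At the floor p = 184.4, quantity demanded = (239.6 − 184.4)/0.07 = 788.57143.
Sellers' marginal cost at q' = 788.57143: 91 + 0.02·788.57143 = 106.77143.
Δq = 1651.11111 − 788.57143 = 862.53968; wedge = 184.4 − 106.77143 = 77.62857.
The triangle = ½ × 862.53968 × 77.62857 = 33478.86.

33478.86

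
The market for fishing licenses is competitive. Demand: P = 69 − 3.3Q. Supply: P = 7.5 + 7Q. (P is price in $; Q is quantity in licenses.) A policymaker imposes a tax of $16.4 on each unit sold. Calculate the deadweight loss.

$13.06

Competitive equilibrium: 69 − 3.3Q = 7.5 + 7Q → Q* = 5.9709, P* = 49.2961.
With the tax, the buyer price exceeds the seller price by 16.4: (69 − 3.3Q) − (7.5 + 7Q) = 16.4 → Q' = 4.3786.
ΔQ = 5.9709 − 4.3786 = 1.5923; the wedge equals the tax, 16.4.
Deadweight loss = ½ × 1.5923 × 16.4 = $13.06.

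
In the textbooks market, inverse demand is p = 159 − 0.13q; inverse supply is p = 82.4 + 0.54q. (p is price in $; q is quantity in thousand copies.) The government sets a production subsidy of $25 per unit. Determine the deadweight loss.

Competitive equilibrium: 159 − 0.13q = 82.4 + 0.54q → q* = 114.3284, p* = 144.1373.
The subsidy lowers effective supply by 25: p = 57.4 + 0.54q.
New quantity: 159 − 0.13q = 57.4 + 0.54q → q' = 151.6418.
Overproduction Δq = 151.6418 − 114.3284 = 37.3134; wedge = subsidy = 25.
DWL = ½ × 37.3134 × 25 = $466.42 thousand.

$466.42 thousand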